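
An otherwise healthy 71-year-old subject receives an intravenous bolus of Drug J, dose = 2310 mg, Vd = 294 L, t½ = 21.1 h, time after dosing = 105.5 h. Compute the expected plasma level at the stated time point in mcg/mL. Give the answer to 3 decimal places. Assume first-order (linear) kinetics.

0.246 mcg/mL

C₀ = Dose / Vd = 2310 / 294 = 7.857 mg/L
k = ln2 / t½ = 0.693147 / 21.1 = 0.03285 h⁻¹
t / t½ = 105.5 / 21.1 = 5 half-lives
C = C₀ × (1/2)^5 = 7.857 × 0.03125 = 0.2455 mg/L
(0.2455 mg/L = 0.2455 mcg/mL)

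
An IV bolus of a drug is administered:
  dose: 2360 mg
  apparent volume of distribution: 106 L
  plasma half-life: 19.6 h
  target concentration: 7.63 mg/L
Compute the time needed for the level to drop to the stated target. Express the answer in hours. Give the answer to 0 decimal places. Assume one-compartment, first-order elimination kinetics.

30 h

C₀ = Dose / Vd = 2360 / 106 = 22.26 mg/L
k = ln2 / t½ = 0.693147 / 19.6 = 0.03536 h⁻¹
t = ln(C₀ / C) / k = ln(22.26 / 7.63) / 0.03536
  = ln(2.917) / 0.03536 = 1.071 / 0.03536 = 30.29 h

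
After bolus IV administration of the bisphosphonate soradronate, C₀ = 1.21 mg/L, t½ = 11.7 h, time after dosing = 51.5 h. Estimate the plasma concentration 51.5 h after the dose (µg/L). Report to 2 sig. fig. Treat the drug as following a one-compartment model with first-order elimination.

57 µg/L

k = ln2 / t½ = 0.693147 / 11.7 = 0.05924 h⁻¹
C = C₀ · e^(−k·t) = 1.210 × e^(−0.05924 × 51.5)
  = 1.210 × 0.04732 = 0.05726 mg/L
Convert: 0.05726 mg/L × 1000 = 57.26 µg/L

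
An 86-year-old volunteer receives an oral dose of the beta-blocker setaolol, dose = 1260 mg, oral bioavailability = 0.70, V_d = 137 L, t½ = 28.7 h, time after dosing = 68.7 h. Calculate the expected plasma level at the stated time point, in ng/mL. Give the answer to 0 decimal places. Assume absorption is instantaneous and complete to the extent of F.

1225 ng/mL

Amount reaching circulation = F × Dose = 0.70 × 1260 = 882.0 mg
C₀ = F·Dose / Vd = 882.0 / 137 = 6.438 mg/L
k = ln2 / t½ = 0.693147 / 28.7 = 0.02415 h⁻¹
C = C₀ · e^(−k·t) = 6.438 × e^(−0.02415 × 68.7)
  = 6.438 × 0.1903 = 1.225 mg/L
Convert: 1.225 mg/L × 1000 = 1225 ng/mL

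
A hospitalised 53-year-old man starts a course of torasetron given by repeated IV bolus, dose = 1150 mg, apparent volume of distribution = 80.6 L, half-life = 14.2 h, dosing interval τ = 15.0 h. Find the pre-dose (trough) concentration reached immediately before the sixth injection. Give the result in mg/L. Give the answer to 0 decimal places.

C₀ per dose = Dose / Vd = 1150 / 80.6 = 14.27 mg/L
k = ln2 / t½ = 0.693147 / 14.2 = 0.04881 h⁻¹
Fraction remaining after one interval: r = e^(−kτ) = e^(−0.04881 × 15.0) = 0.4809
Before dose 6, 5 doses have been given (aged 1τ, 2τ, 3τ, 4τ, 5τ).
C_trough = C₀ × (r + r² + … + r^5) = C₀ × r(1−r^5)/(1−r)
        = 14.27 × 0.4809 × (1 − 0.02572) / (1 − 0.4809) = 12.88 mg/L

13 mg/L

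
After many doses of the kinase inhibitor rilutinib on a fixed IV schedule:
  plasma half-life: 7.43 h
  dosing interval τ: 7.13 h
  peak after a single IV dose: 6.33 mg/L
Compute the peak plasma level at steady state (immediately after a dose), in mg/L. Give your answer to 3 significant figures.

13.0 mg/L

k = ln2 / t½ = 0.693147 / 7.43 = 0.09329 h⁻¹
e^(−kτ) = e^(−0.09329 × 7.13) = 0.5142
Accumulation ratio R = 1 / (1 − e^(−kτ)) = 1 / (1 − 0.5142) = 2.058
Steady-state peak = C₀ × R = 6.33 × 2.058 = 13.03 mg/L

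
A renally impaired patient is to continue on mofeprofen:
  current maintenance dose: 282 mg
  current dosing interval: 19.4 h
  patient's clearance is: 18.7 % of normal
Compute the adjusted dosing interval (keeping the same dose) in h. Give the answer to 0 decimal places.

104 h

To keep the same average steady-state level, dosing rate must scale with clearance.
CL ratio = 18.7 / 100 = 0.1870
New interval (same dose) = 19.4 / 0.1870 = 103.7 h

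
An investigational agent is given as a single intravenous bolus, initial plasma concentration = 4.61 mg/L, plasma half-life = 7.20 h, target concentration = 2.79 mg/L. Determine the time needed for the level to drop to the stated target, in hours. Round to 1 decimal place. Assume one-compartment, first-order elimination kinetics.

k = ln2 / t½ = 0.693147 / 7.20 = 0.09627 h⁻¹
t = ln(C₀ / C) / k = ln(4.610 / 2.79) / 0.09627
  = ln(1.652) / 0.09627 = 0.5020 / 0.09627 = 5.215 h

5.2 h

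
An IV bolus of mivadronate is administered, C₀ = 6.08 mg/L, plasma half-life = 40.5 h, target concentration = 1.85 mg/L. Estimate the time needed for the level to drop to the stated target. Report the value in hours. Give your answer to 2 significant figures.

70 h

k = ln2 / t½ = 0.693147 / 40.5 = 0.01711 h⁻¹
t = ln(C₀ / C) / k = ln(6.080 / 1.85) / 0.01711
  = ln(3.286) / 0.01711 = 1.190 / 0.01711 = 69.55 h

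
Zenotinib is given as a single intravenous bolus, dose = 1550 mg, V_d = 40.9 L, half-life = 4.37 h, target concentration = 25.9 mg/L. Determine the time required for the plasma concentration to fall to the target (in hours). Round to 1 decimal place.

C₀ = Dose / Vd = 1550 / 40.9 = 37.90 mg/L
k = ln2 / t½ = 0.693147 / 4.37 = 0.1586 h⁻¹
t = ln(C₀ / C) / k = ln(37.90 / 25.9) / 0.1586
  = ln(1.463) / 0.1586 = 0.3805 / 0.1586 = 2.399 h

2.4 h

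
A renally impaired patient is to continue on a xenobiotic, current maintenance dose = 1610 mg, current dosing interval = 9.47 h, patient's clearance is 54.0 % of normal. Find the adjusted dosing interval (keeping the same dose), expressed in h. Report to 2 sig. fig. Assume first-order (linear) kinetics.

18 h

To keep the same average steady-state level, dosing rate must scale with clearance.
CL ratio = 54.0 / 100 = 0.5400
New interval (same dose) = 9.47 / 0.5400 = 17.54 h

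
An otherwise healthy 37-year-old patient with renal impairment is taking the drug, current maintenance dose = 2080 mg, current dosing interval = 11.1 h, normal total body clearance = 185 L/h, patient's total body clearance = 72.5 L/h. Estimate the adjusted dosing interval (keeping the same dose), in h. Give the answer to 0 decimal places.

To keep the same average steady-state level, dosing rate must scale with clearance.
CL ratio = 72.5 / 185 = 0.3919
New interval (same dose) = 11.1 / 0.3919 = 28.32 h

28 h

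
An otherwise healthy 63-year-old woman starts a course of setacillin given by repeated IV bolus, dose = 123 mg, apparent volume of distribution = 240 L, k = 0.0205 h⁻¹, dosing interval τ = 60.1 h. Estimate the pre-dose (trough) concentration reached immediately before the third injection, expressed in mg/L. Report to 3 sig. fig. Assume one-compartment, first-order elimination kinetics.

0.193 mg/L

C₀ per dose = Dose / Vd = 123 / 240 = 0.5125 mg/L
Fraction remaining after one interval: r = e^(−kτ) = e^(−0.02050 × 60.1) = 0.2917
Before dose 3, 2 doses have been given (aged 1τ, 2τ).
C_trough = C₀ × (r + r²) = 0.5125 × (0.2917 + 0.08509) = 0.1931 mg/L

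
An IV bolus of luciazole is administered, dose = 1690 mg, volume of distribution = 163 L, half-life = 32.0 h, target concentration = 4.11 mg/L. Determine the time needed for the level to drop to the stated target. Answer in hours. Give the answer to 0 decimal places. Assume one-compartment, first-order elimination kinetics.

43 h

C₀ = Dose / Vd = 1690 / 163 = 10.37 mg/L
k = ln2 / t½ = 0.693147 / 32.0 = 0.02166 h⁻¹
t = ln(C₀ / C) / k = ln(10.37 / 4.11) / 0.02166
  = ln(2.523) / 0.02166 = 0.9254 / 0.02166 = 42.72 h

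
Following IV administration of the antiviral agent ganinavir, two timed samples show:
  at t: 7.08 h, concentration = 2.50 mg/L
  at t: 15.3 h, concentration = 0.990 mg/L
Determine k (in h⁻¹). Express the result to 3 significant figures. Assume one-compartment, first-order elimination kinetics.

0.113 h⁻¹

k = ln(C₁/C₂) / (t₂ − t₁) = ln(2.50/0.990) / (15.3 − 7.08)
  = 0.9263 / 8.220 = 0.1127 h⁻¹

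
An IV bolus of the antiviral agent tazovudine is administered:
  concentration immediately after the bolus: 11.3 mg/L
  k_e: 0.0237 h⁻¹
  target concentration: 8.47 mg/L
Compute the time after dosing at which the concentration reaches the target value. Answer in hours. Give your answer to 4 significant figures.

12.16 h

t = ln(C₀ / C) / k = ln(11.30 / 8.47) / 0.02370
  = ln(1.334) / 0.02370 = 0.2882 / 0.02370 = 12.16 h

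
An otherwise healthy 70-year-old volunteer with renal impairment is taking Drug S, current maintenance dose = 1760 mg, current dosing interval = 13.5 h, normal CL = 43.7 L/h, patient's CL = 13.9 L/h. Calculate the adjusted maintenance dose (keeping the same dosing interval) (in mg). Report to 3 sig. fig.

To keep the same average steady-state level, dosing rate must scale with clearance.
CL ratio = 13.9 / 43.7 = 0.3181
New dose (same interval) = 1760 × 0.3181 = 559.9 mg

560 mg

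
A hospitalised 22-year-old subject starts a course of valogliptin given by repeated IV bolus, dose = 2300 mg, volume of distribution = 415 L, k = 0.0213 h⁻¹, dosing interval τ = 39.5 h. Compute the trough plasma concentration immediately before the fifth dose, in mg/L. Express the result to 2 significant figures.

C₀ per dose = Dose / Vd = 2300 / 415 = 5.542 mg/L
Fraction remaining after one interval: r = e^(−kτ) = e^(−0.02130 × 39.5) = 0.4311
Before dose 5, 4 doses have been given (aged 1τ, 2τ, 3τ, 4τ).
C_trough = C₀ × (r + r² + … + r^4) = C₀ × r(1−r^4)/(1−r)
        = 5.542 × 0.4311 × (1 − 0.03454) / (1 − 0.4311) = 4.055 mg/L

4.1 mg/L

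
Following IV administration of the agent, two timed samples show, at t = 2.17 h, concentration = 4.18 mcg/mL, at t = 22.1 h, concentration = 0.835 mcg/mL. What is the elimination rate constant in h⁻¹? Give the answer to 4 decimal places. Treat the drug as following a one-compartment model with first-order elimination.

k = ln(C₁/C₂) / (t₂ − t₁) = ln(4.18/0.835) / (22.1 − 2.17)
  = 1.611 / 19.93 = 0.08083 h⁻¹

0.0808 h⁻¹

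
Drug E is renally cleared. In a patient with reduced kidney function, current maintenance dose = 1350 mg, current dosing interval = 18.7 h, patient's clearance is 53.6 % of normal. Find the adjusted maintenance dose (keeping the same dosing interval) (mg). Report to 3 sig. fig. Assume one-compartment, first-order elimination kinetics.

To keep the same average steady-state level, dosing rate must scale with clearance.
CL ratio = 53.6 / 100 = 0.5360
New dose (same interval) = 1350 × 0.5360 = 723.6 mg

724 mg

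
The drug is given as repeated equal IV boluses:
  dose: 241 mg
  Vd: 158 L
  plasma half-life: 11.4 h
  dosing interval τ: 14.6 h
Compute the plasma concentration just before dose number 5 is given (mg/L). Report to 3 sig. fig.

1.04 mg/L

C₀ per dose = Dose / Vd = 241 / 158 = 1.525 mg/L
k = ln2 / t½ = 0.693147 / 11.4 = 0.06080 h⁻¹
Fraction remaining after one interval: r = e^(−kτ) = e^(−0.06080 × 14.6) = 0.4116
Before dose 5, 4 doses have been given (aged 1τ, 2τ, 3τ, 4τ).
C_trough = C₀ × (r + r² + … + r^4) = C₀ × r(1−r^4)/(1−r)
        = 1.525 × 0.4116 × (1 − 0.02870) / (1 − 0.4116) = 1.036 mg/L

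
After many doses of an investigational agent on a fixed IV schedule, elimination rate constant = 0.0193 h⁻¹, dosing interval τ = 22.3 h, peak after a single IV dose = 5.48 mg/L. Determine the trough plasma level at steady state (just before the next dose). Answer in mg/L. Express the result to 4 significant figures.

10.19 mg/L

e^(−kτ) = e^(−0.01930 × 22.3) = 0.6503
Accumulation ratio R = 1 / (1 − e^(−kτ)) = 1 / (1 − 0.6503) = 2.860
Steady-state trough = C₀ × R × e^(−kτ) = 5.48 × 2.860 × 0.6503 = 10.19 mg/L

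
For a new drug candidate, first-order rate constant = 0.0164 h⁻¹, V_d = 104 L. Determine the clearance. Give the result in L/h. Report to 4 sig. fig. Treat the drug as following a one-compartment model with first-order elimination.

CL = k × Vd = 0.0164 × 104 = 1.706 L/h

1.706 L/h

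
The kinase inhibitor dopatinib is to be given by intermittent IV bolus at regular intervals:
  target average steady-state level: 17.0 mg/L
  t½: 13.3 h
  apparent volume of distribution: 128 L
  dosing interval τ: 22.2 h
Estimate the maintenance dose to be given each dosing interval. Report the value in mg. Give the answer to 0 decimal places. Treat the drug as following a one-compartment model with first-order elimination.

2518 mg

k = ln2 / t½ = 0.693147 / 13.3 = 0.05212 h⁻¹
CL = k × Vd = 0.05212 × 128 = 6.671 L/h
At steady state, Dose/τ = Css × CL.
Dose = Css × CL × τ = 17.0 × 6.671 × 22.2 = 2518 mg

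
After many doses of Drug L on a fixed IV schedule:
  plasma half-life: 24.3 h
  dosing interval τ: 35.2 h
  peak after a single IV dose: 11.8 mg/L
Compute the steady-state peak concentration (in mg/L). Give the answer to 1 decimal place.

18.6 mg/L

k = ln2 / t½ = 0.693147 / 24.3 = 0.02852 h⁻¹
e^(−kτ) = e^(−0.02852 × 35.2) = 0.3664
Accumulation ratio R = 1 / (1 − e^(−kτ)) = 1 / (1 − 0.3664) = 1.578
Steady-state peak = C₀ × R = 11.8 × 1.578 = 18.62 mg/L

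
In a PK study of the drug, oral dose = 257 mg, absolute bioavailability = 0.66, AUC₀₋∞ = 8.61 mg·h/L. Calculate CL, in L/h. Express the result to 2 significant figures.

20 L/h

CL = F·Dose / AUC = 0.66 × 257 / 8.61 = 19.70 L/h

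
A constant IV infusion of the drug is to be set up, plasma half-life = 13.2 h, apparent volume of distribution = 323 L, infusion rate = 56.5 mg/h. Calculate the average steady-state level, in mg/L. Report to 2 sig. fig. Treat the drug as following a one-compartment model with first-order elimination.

3.3 mg/L

k = ln2 / t½ = 0.693147 / 13.2 = 0.05251 h⁻¹
CL = k × Vd = 0.05251 × 323 = 16.96 L/h
At steady state Css = R₀ / CL = 56.5 / 16.96 = 3.331 mg/L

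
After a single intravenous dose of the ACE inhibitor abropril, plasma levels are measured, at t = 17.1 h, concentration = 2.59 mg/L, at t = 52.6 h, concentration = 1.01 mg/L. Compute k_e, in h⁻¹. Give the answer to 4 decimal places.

0.0265 h⁻¹

k = ln(C₁/C₂) / (t₂ − t₁) = ln(2.59/1.01) / (52.6 − 17.1)
  = 0.9417 / 35.50 = 0.02653 h⁻¹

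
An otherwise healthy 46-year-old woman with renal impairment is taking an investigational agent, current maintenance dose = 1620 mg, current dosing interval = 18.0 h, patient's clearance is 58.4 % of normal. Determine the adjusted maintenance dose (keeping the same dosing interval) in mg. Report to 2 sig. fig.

950 mg

To keep the same average steady-state level, dosing rate must scale with clearance.
CL ratio = 58.4 / 100 = 0.5840
New dose (same interval) = 1620 × 0.5840 = 946.1 mg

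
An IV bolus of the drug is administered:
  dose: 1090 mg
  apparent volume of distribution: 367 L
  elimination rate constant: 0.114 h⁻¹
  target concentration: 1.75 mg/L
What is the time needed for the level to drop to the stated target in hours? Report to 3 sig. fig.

4.64 h

C₀ = Dose / Vd = 1090 / 367 = 2.970 mg/L
t = ln(C₀ / C) / k = ln(2.970 / 1.75) / 0.1140
  = ln(1.697) / 0.1140 = 0.5289 / 0.1140 = 4.639 h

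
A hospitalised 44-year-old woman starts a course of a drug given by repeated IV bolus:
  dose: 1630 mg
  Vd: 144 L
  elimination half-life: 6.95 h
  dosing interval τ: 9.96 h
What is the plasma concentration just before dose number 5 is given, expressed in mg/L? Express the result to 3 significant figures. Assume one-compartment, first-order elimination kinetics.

C₀ per dose = Dose / Vd = 1630 / 144 = 11.32 mg/L
k = ln2 / t½ = 0.693147 / 6.95 = 0.09973 h⁻¹
Fraction remaining after one interval: r = e^(−kτ) = e^(−0.09973 × 9.96) = 0.3703
Before dose 5, 4 doses have been given (aged 1τ, 2τ, 3τ, 4τ).
C_trough = C₀ × (r + r² + … + r^4) = C₀ × r(1−r^4)/(1−r)
        = 11.32 × 0.3703 × (1 − 0.01880) / (1 − 0.3703) = 6.532 mg/L

6.53 mg/L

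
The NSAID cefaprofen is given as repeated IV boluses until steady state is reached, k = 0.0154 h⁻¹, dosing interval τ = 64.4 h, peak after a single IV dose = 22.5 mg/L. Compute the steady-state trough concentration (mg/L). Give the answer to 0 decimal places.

e^(−kτ) = e^(−0.01540 × 64.4) = 0.3709
Accumulation ratio R = 1 / (1 − e^(−kτ)) = 1 / (1 − 0.3709) = 1.590
Steady-state trough = C₀ × R × e^(−kτ) = 22.5 × 1.590 × 0.3709 = 13.27 mg/L

13 mg/L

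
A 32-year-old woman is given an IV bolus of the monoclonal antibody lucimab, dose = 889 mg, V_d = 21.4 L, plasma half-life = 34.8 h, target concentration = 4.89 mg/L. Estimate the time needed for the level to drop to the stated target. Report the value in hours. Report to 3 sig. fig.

107 h

C₀ = Dose / Vd = 889.0 / 21.4 = 41.54 mg/L
k = ln2 / t½ = 0.693147 / 34.8 = 0.01992 h⁻¹
t = ln(C₀ / C) / k = ln(41.54 / 4.89) / 0.01992
  = ln(8.495) / 0.01992 = 2.139 / 0.01992 = 107.4 h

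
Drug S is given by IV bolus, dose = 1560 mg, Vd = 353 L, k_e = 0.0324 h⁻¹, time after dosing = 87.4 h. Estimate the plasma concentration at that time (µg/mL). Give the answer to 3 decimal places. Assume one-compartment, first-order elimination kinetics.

C₀ = Dose / Vd = 1560 / 353 = 4.419 mg/L
C = C₀ · e^(−k·t) = 4.419 × e^(−0.03240 × 87.4)
  = 4.419 × 0.05891 = 0.2603 mg/L
(0.2603 mg/L = 0.2603 µg/mL)

0.260 µg/mL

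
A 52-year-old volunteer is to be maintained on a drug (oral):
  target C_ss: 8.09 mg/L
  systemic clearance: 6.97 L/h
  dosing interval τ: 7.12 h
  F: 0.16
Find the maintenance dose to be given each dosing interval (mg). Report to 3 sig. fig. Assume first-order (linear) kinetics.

2510 mg

At steady state, F × (Dose/τ) = Css × CL.
Dose = Css × CL × τ / F = 8.09 × 6.970 × 7.12 / 0.16 = 2509 mg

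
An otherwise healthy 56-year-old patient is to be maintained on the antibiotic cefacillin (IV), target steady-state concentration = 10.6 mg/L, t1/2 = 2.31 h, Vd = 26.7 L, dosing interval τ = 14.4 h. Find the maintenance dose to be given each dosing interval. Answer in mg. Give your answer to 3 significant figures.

k = ln2 / t½ = 0.693147 / 2.31 = 0.3001 h⁻¹
CL = k × Vd = 0.3001 × 26.7 = 8.013 L/h
At steady state, Dose/τ = Css × CL.
Dose = Css × CL × τ = 10.6 × 8.013 × 14.4 = 1223 mg

1220 mg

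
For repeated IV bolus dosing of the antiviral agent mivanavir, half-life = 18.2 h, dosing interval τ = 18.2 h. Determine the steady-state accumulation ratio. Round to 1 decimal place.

2.0

k = ln2 / t½ = 0.693147 / 18.2 = 0.03809 h⁻¹
e^(−kτ) = e^(−0.03809 × 18.2) = 0.5000
Accumulation ratio R = 1 / (1 − e^(−kτ)) = 1 / (1 − 0.5000) = 2.000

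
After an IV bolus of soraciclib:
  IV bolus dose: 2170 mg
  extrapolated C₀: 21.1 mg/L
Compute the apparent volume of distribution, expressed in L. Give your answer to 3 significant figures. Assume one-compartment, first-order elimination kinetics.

103 L

Vd = Dose / C₀ = 2170 / 21.1 = 102.8 L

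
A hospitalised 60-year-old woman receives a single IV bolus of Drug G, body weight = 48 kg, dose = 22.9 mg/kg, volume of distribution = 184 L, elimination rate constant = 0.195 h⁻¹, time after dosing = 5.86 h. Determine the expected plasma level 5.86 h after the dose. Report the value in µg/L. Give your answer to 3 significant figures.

1910 µg/L

Total dose = 22.9 × 48 = 1099 mg
C₀ = Dose / Vd = 1099 / 184 = 5.973 mg/L
C = C₀ · e^(−k·t) = 5.973 × e^(−0.1950 × 5.86)
  = 5.973 × 0.3190 = 1.905 mg/L
Convert: 1.905 mg/L × 1000 = 1905 µg/L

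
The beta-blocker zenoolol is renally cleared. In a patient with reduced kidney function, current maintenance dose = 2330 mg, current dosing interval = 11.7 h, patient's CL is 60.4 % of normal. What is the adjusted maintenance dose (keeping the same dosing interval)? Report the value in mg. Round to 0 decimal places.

To keep the same average steady-state level, dosing rate must scale with clearance.
CL ratio = 60.4 / 100 = 0.6040
New dose (same interval) = 2330 × 0.6040 = 1407 mg

1407 mg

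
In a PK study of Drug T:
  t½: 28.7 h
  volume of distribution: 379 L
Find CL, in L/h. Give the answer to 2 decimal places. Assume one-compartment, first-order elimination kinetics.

k = ln2 / t½ = 0.693147 / 28.7 = 0.02415 h⁻¹
CL = k × Vd = 0.02415 × 379 = 9.153 L/h

9.15 L/h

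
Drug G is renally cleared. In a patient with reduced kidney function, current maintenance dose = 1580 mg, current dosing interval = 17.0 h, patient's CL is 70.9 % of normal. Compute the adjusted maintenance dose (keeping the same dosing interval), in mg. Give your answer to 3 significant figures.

1120 mg

To keep the same average steady-state level, dosing rate must scale with clearance.
CL ratio = 70.9 / 100 = 0.7090
New dose (same interval) = 1580 × 0.7090 = 1120 mg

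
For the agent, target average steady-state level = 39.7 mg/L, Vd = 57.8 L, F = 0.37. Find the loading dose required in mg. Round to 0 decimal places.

6202 mg

LD = Css × Vd / F = 39.7 × 57.8 / 0.37 = 6202 mg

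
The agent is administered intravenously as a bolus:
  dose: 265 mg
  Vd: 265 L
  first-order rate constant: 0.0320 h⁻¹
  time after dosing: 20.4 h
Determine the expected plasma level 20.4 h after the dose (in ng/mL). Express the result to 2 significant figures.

520 ng/mL

C₀ = Dose / Vd = 265.0 / 265 = 1.000 mg/L
C = C₀ · e^(−k·t) = 1.000 × e^(−0.03200 × 20.4)
  = 1.000 × 0.5206 = 0.5206 mg/L
Convert: 0.5206 mg/L × 1000 = 520.6 ng/mL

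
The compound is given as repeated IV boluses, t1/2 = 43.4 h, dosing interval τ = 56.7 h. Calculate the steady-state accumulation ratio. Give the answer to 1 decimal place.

1.7

k = ln2 / t½ = 0.693147 / 43.4 = 0.01597 h⁻¹
e^(−kτ) = e^(−0.01597 × 56.7) = 0.4043
Accumulation ratio R = 1 / (1 − e^(−kτ)) = 1 / (1 − 0.4043) = 1.679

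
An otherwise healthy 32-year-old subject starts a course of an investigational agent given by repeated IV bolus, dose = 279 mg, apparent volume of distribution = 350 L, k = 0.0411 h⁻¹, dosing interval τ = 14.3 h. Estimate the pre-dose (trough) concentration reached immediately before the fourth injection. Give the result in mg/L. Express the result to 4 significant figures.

C₀ per dose = Dose / Vd = 279 / 350 = 0.7971 mg/L
Fraction remaining after one interval: r = e^(−kτ) = e^(−0.04110 × 14.3) = 0.5556
Before dose 4, 3 doses have been given (aged 1τ, 2τ, 3τ).
C_trough = C₀ × (r + r² + … + r^3) = C₀ × r(1−r^3)/(1−r)
        = 0.7971 × 0.5556 × (1 − 0.1715) / (1 − 0.5556) = 0.8256 mg/L

0.8256 mg/L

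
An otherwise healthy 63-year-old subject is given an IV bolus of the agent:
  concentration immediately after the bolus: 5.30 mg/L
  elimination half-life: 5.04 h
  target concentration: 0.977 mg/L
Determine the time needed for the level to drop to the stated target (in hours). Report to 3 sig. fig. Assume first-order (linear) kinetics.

k = ln2 / t½ = 0.693147 / 5.04 = 0.1375 h⁻¹
t = ln(C₀ / C) / k = ln(5.300 / 0.977) / 0.1375
  = ln(5.425) / 0.1375 = 1.691 / 0.1375 = 12.30 h

12.3 h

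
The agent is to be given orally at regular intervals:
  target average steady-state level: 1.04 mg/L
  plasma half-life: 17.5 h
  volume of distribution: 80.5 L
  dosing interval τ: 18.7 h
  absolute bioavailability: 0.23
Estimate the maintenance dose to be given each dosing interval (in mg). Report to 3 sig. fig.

k = ln2 / t½ = 0.693147 / 17.5 = 0.03961 h⁻¹
CL = k × Vd = 0.03961 × 80.5 = 3.189 L/h
At steady state, F × (Dose/τ) = Css × CL.
Dose = Css × CL × τ / F = 1.04 × 3.189 × 18.7 / 0.23 = 269.7 mg

270 mg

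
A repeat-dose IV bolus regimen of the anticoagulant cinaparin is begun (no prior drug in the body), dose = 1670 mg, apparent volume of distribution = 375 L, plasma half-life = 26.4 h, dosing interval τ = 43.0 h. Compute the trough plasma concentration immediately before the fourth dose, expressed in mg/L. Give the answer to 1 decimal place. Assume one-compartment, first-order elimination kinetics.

C₀ per dose = Dose / Vd = 1670 / 375 = 4.453 mg/L
k = ln2 / t½ = 0.693147 / 26.4 = 0.02626 h⁻¹
Fraction remaining after one interval: r = e^(−kτ) = e^(−0.02626 × 43.0) = 0.3233
Before dose 4, 3 doses have been given (aged 1τ, 2τ, 3τ).
C_trough = C₀ × (r + r² + … + r^3) = C₀ × r(1−r^3)/(1−r)
        = 4.453 × 0.3233 × (1 − 0.03379) / (1 − 0.3233) = 2.056 mg/L

2.1 mg/L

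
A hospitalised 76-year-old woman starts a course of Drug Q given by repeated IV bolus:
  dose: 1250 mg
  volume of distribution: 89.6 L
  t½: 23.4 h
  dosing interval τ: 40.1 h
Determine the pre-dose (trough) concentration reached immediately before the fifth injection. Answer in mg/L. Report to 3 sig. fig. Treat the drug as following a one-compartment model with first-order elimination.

6.07 mg/L

C₀ per dose = Dose / Vd = 1250 / 89.6 = 13.95 mg/L
k = ln2 / t½ = 0.693147 / 23.4 = 0.02962 h⁻¹
Fraction remaining after one interval: r = e^(−kτ) = e^(−0.02962 × 40.1) = 0.3049
Before dose 5, 4 doses have been given (aged 1τ, 2τ, 3τ, 4τ).
C_trough = C₀ × (r + r² + … + r^4) = C₀ × r(1−r^4)/(1−r)
        = 13.95 × 0.3049 × (1 − 0.008642) / (1 − 0.3049) = 6.066 mg/L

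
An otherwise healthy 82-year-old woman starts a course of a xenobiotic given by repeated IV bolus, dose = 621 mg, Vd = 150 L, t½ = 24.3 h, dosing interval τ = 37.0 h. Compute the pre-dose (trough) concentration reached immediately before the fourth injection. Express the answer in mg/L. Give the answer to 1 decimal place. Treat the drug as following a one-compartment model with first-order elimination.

C₀ per dose = Dose / Vd = 621 / 150 = 4.140 mg/L
k = ln2 / t½ = 0.693147 / 24.3 = 0.02852 h⁻¹
Fraction remaining after one interval: r = e^(−kτ) = e^(−0.02852 × 37.0) = 0.3481
Before dose 4, 3 doses have been given (aged 1τ, 2τ, 3τ).
C_trough = C₀ × (r + r² + … + r^3) = C₀ × r(1−r^3)/(1−r)
        = 4.140 × 0.3481 × (1 − 0.04218) / (1 − 0.3481) = 2.117 mg/L

2.1 mg/L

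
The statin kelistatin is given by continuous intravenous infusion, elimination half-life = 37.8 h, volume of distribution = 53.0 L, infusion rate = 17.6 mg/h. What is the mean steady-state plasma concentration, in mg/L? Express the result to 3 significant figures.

k = ln2 / t½ = 0.693147 / 37.8 = 0.01834 h⁻¹
CL = k × Vd = 0.01834 × 53.0 = 0.9720 L/h
At steady state Css = R₀ / CL = 17.6 / 0.9720 = 18.11 mg/L

18.1 mg/L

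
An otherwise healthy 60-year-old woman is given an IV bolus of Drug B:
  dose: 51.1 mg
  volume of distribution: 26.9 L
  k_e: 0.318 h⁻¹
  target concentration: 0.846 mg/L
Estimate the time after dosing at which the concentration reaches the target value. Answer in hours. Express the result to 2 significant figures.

2.5 h

C₀ = Dose / Vd = 51.10 / 26.9 = 1.900 mg/L
t = ln(C₀ / C) / k = ln(1.900 / 0.846) / 0.3180
  = ln(2.246) / 0.3180 = 0.8092 / 0.3180 = 2.545 h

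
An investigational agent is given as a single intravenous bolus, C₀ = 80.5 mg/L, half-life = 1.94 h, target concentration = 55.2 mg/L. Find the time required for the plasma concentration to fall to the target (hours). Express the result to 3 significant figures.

k = ln2 / t½ = 0.693147 / 1.94 = 0.3573 h⁻¹
t = ln(C₀ / C) / k = ln(80.50 / 55.2) / 0.3573
  = ln(1.458) / 0.3573 = 0.3771 / 0.3573 = 1.055 h

1.06 h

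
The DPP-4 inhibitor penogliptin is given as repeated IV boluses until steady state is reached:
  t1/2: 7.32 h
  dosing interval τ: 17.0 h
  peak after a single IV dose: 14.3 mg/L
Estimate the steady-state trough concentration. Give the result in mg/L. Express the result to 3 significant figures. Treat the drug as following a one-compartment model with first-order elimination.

k = ln2 / t½ = 0.693147 / 7.32 = 0.09469 h⁻¹
e^(−kτ) = e^(−0.09469 × 17.0) = 0.1999
Accumulation ratio R = 1 / (1 − e^(−kτ)) = 1 / (1 − 0.1999) = 1.250
Steady-state trough = C₀ × R × e^(−kτ) = 14.3 × 1.250 × 0.1999 = 3.573 mg/L

3.57 mg/L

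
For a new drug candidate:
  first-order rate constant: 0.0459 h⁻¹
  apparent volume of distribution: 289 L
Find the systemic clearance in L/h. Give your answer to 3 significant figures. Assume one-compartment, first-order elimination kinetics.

13.3 L/h

CL = k × Vd = 0.0459 × 289 = 13.27 L/h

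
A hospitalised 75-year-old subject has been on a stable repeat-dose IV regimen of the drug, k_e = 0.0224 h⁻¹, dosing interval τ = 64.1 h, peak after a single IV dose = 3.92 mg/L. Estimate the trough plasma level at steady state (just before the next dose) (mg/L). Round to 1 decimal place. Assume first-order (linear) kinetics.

1.2 mg/L

e^(−kτ) = e^(−0.02240 × 64.1) = 0.2379
Accumulation ratio R = 1 / (1 − e^(−kτ)) = 1 / (1 − 0.2379) = 1.312
Steady-state trough = C₀ × R × e^(−kτ) = 3.92 × 1.312 × 0.2379 = 1.224 mg/L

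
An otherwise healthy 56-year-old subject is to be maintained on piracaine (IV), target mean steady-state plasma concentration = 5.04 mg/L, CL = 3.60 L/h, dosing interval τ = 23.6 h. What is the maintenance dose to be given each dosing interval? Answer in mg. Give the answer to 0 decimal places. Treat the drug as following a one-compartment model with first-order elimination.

428 mg

At steady state, Dose/τ = Css × CL.
Dose = Css × CL × τ = 5.04 × 3.600 × 23.6 = 428.2 mg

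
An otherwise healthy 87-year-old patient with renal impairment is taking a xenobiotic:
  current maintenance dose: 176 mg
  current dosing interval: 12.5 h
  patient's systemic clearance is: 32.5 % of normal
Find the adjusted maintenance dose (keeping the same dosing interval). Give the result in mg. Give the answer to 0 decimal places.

To keep the same average steady-state level, dosing rate must scale with clearance.
CL ratio = 32.5 / 100 = 0.3250
New dose (same interval) = 176 × 0.3250 = 57.20 mg

57 mg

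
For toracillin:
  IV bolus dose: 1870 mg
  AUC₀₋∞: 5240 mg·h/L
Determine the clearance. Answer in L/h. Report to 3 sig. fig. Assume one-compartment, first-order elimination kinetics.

0.357 L/h

CL = Dose / AUC = 1870 / 5240 = 0.3569 L/h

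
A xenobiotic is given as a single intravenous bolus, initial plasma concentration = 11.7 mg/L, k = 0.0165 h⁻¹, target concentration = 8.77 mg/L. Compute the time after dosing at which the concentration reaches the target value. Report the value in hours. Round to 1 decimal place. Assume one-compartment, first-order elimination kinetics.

t = ln(C₀ / C) / k = ln(11.70 / 8.77) / 0.01650
  = ln(1.334) / 0.01650 = 0.2882 / 0.01650 = 17.47 h

17.5 h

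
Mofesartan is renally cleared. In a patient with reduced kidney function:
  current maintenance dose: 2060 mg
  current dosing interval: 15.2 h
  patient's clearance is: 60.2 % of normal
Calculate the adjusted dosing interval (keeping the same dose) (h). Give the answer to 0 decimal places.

To keep the same average steady-state level, dosing rate must scale with clearance.
CL ratio = 60.2 / 100 = 0.6020
New interval (same dose) = 15.2 / 0.6020 = 25.25 h

25 h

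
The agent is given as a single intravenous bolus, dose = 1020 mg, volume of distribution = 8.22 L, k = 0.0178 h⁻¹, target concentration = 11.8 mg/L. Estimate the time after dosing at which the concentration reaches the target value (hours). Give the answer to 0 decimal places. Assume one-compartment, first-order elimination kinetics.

C₀ = Dose / Vd = 1020 / 8.22 = 124.1 mg/L
t = ln(C₀ / C) / k = ln(124.1 / 11.8) / 0.01780
  = ln(10.52) / 0.01780 = 2.353 / 0.01780 = 132.2 h

132 h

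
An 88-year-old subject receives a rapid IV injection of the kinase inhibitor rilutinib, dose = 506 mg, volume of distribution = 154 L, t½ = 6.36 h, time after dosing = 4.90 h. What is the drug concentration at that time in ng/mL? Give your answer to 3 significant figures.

C₀ = Dose / Vd = 506.0 / 154 = 3.286 mg/L
k = ln2 / t½ = 0.693147 / 6.36 = 0.1090 h⁻¹
C = C₀ · e^(−k·t) = 3.286 × e^(−0.1090 × 4.90)
  = 3.286 × 0.5862 = 1.926 mg/L
Convert: 1.926 mg/L × 1000 = 1926 ng/mL

1930 ng/mL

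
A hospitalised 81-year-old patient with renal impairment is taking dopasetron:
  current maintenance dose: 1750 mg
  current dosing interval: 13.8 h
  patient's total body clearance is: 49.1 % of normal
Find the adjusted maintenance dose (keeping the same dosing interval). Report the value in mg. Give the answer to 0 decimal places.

859 mg

To keep the same average steady-state level, dosing rate must scale with clearance.
CL ratio = 49.1 / 100 = 0.4910
New dose (same interval) = 1750 × 0.4910 = 859.3 mg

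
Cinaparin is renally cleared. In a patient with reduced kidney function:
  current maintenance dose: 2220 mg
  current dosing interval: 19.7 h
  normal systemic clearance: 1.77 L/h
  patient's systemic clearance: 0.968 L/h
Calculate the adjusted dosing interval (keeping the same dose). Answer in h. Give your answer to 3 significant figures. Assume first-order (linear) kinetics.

To keep the same average steady-state level, dosing rate must scale with clearance.
CL ratio = 0.968 / 1.77 = 0.5469
New interval (same dose) = 19.7 / 0.5469 = 36.02 h

36.0 h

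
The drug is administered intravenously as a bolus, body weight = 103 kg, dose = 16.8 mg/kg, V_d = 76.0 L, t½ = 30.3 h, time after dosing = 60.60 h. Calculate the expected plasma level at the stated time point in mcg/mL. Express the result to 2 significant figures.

Total dose = 16.8 × 103 = 1730 mg
C₀ = Dose / Vd = 1730 / 76.0 = 22.76 mg/L
k = ln2 / t½ = 0.693147 / 30.3 = 0.02288 h⁻¹
t / t½ = 60.60 / 30.3 = 2 half-lives
C = C₀ × (1/2)^2 = 22.76 × 0.2500 = 5.690 mg/L
(5.690 mg/L = 5.690 mcg/mL)

5.7 mcg/mL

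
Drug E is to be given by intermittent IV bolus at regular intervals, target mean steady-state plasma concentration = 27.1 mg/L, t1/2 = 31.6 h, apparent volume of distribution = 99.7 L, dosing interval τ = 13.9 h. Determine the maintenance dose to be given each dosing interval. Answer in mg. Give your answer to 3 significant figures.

k = ln2 / t½ = 0.693147 / 31.6 = 0.02194 h⁻¹
CL = k × Vd = 0.02194 × 99.7 = 2.187 L/h
At steady state, Dose/τ = Css × CL.
Dose = Css × CL × τ = 27.1 × 2.187 × 13.9 = 823.8 mg

824 mg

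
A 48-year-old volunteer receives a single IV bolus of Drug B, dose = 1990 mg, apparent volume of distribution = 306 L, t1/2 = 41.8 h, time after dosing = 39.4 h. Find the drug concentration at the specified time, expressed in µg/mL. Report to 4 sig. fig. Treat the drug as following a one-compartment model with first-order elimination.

3.384 µg/mL

C₀ = Dose / Vd = 1990 / 306 = 6.503 mg/L
k = ln2 / t½ = 0.693147 / 41.8 = 0.01658 h⁻¹
C = C₀ · e^(−k·t) = 6.503 × e^(−0.01658 × 39.4)
  = 6.503 × 0.5204 = 3.384 mg/L
(3.384 mg/L = 3.384 µg/mL)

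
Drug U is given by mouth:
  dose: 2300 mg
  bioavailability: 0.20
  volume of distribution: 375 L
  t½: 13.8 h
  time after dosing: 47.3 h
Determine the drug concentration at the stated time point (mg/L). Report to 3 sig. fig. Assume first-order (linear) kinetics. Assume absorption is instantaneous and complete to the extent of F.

0.114 mg/L

Amount reaching circulation = F × Dose = 0.20 × 2300 = 460.0 mg
C₀ = F·Dose / Vd = 460.0 / 375 = 1.227 mg/L
k = ln2 / t½ = 0.693147 / 13.8 = 0.05023 h⁻¹
C = C₀ · e^(−k·t) = 1.227 × e^(−0.05023 × 47.3)
  = 1.227 × 0.09293 = 0.1140 mg/L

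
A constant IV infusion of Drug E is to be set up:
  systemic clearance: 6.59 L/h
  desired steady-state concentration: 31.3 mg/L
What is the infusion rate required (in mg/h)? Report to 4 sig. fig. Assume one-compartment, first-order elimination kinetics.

206.3 mg/h

At steady state, infusion rate R₀ = Css × CL = 31.3 × 6.590 = 206.3 mg/h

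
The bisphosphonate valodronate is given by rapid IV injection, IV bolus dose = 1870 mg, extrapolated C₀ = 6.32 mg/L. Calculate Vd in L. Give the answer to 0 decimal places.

Vd = Dose / C₀ = 1870 / 6.32 = 295.9 L

296 L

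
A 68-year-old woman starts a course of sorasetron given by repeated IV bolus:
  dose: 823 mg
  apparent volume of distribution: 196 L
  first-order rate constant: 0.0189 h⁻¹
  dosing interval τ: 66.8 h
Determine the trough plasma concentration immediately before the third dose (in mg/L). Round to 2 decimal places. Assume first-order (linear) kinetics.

C₀ per dose = Dose / Vd = 823 / 196 = 4.199 mg/L
Fraction remaining after one interval: r = e^(−kτ) = e^(−0.01890 × 66.8) = 0.2829
Before dose 3, 2 doses have been given (aged 1τ, 2τ).
C_trough = C₀ × (r + r²) = 4.199 × (0.2829 + 0.08003) = 1.524 mg/L

1.52 mg/L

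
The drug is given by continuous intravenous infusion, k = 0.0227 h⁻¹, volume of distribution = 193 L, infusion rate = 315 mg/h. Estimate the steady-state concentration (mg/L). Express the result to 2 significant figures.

72 mg/L

CL = k × Vd = 0.02270 × 193 = 4.381 L/h
At steady state Css = R₀ / CL = 315 / 4.381 = 71.90 mg/L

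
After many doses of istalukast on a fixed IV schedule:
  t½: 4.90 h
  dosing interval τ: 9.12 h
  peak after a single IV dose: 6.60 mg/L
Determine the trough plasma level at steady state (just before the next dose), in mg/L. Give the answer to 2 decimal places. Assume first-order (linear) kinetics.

2.51 mg/L

k = ln2 / t½ = 0.693147 / 4.90 = 0.1415 h⁻¹
e^(−kτ) = e^(−0.1415 × 9.12) = 0.2751
Accumulation ratio R = 1 / (1 − e^(−kτ)) = 1 / (1 − 0.2751) = 1.380
Steady-state trough = C₀ × R × e^(−kτ) = 6.60 × 1.380 × 0.2751 = 2.506 mg/L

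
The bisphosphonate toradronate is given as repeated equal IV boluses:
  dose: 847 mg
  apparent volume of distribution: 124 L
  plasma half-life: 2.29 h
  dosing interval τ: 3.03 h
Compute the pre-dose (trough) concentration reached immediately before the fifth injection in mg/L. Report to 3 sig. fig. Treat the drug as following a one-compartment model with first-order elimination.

4.43 mg/L

C₀ per dose = Dose / Vd = 847 / 124 = 6.831 mg/L
k = ln2 / t½ = 0.693147 / 2.29 = 0.3027 h⁻¹
Fraction remaining after one interval: r = e^(−kτ) = e^(−0.3027 × 3.03) = 0.3996
Before dose 5, 4 doses have been given (aged 1τ, 2τ, 3τ, 4τ).
C_trough = C₀ × (r + r² + … + r^4) = C₀ × r(1−r^4)/(1−r)
        = 6.831 × 0.3996 × (1 − 0.02550) / (1 − 0.3996) = 4.430 mg/L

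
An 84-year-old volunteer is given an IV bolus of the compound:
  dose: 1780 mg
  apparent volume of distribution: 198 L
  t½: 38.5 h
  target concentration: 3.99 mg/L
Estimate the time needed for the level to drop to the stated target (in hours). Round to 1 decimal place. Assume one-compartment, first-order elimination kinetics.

45.1 h

C₀ = Dose / Vd = 1780 / 198 = 8.990 mg/L
k = ln2 / t½ = 0.693147 / 38.5 = 0.01800 h⁻¹
t = ln(C₀ / C) / k = ln(8.990 / 3.99) / 0.01800
  = ln(2.253) / 0.01800 = 0.8123 / 0.01800 = 45.13 h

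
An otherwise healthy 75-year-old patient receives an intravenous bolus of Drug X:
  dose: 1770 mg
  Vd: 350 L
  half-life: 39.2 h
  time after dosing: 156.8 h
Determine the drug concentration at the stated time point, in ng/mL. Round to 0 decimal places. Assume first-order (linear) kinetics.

316 ng/mL

C₀ = Dose / Vd = 1770 / 350 = 5.057 mg/L
k = ln2 / t½ = 0.693147 / 39.2 = 0.01768 h⁻¹
t / t½ = 156.8 / 39.2 = 4 half-lives
C = C₀ × (1/2)^4 = 5.057 × 0.06250 = 0.3161 mg/L
Convert: 0.3161 mg/L × 1000 = 316.1 ng/mL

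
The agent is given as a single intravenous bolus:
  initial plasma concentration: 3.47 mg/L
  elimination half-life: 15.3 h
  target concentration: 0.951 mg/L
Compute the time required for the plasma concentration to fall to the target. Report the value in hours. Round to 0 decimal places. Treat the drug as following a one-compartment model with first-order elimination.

k = ln2 / t½ = 0.693147 / 15.3 = 0.04530 h⁻¹
t = ln(C₀ / C) / k = ln(3.470 / 0.951) / 0.04530
  = ln(3.649) / 0.04530 = 1.294 / 0.04530 = 28.57 h

29 h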